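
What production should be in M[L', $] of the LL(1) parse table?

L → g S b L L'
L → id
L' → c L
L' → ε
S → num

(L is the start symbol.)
L' → ε

To find M[L', $], we find productions for L' where $ is in the predict set (PREDICT(N → α) = (FIRST(α) \ {ε}) ∪ (FOLLOW(N) if α ⇒* ε)).

Relevant sets:
  FOLLOW(L') = { $, 'c' }

L' → c L: PREDICT = { 'c' }
L' → ε: PREDICT = { $, 'c' }
  $ is in predict set, so this production goes in M[L', $]

M[L', $] = L' → ε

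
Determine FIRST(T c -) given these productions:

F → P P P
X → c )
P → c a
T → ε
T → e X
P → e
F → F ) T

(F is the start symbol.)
FIRST sets of the non-terminals involved (from the grammar, by fixed-point iteration):
  FIRST(T) = { 'e', ε }

To compute FIRST(T c -), process the symbols left to right:
Symbol T is a non-terminal. Add FIRST(T) \ {ε} = { 'e' }
T is nullable (ε ∈ FIRST(T)), continue to the next symbol.
Symbol c is a terminal. Add 'c' and stop.
FIRST(T c -) = { 'c', 'e' }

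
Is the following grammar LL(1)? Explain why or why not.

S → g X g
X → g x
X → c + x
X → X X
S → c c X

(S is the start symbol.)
A grammar is LL(1) if for each non-terminal N with multiple productions, the predict sets of those productions are pairwise disjoint, where PREDICT(N → α) = (FIRST(α) \ {ε}) ∪ (FOLLOW(N) if α ⇒* ε).

Relevant sets:
  FIRST(X) = { 'c', 'g' }

For S:
  PREDICT(S → g X g) = { 'g' }
  PREDICT(S → c c X) = { 'c' }
For X:
  PREDICT(X → g x) = { 'g' }
  PREDICT(X → c '+' x) = { 'c' }
  PREDICT(X → X X) = { 'c', 'g' }

Conflict found: Predict set conflict for X: { 'g' }
The grammar is NOT LL(1).

Answer: No. Predict set conflict for X: { 'g' }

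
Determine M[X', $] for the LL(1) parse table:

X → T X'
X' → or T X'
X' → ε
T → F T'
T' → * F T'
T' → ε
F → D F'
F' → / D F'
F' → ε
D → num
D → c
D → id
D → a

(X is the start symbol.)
X' → ε

To find M[X', $], we find productions for X' where $ is in the predict set (PREDICT(N → α) = (FIRST(α) \ {ε}) ∪ (FOLLOW(N) if α ⇒* ε)).

Relevant sets:
  FOLLOW(X') = { $ }

X' → or T X': PREDICT = { 'or' }
X' → ε: PREDICT = { $ }
  $ is in predict set, so this production goes in M[X', $]

M[X', $] = X' → ε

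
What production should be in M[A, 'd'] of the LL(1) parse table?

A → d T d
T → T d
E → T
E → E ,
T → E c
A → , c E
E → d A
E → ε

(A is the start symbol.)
A → d T d

To find M[A, 'd'], we find productions for A where 'd' is in the predict set (PREDICT(N → α) = (FIRST(α) \ {ε}) ∪ (FOLLOW(N) if α ⇒* ε)).

A → d T d: PREDICT = { 'd' }
  'd' is in predict set, so this production goes in M[A, 'd']
A → , c E: PREDICT = { ',' }

M[A, 'd'] = A → d T d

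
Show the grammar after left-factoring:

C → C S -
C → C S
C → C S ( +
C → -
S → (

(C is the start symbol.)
Left-factoring transforms A → αβ₁ | αβ₂ into A → αA' and A' → β₁ | β₂
(α is the longest common prefix among the alternatives). Repeat until
no nonterminal has two alternatives with a common prefix.

Round 1: C has alternatives sharing prefix 'C S'. Introduce C': C → C S C'
  Add: C' → -
  Add: C' → ε
  Add: C' → ( +

No remaining common prefixes — done.

Resulting grammar:
C → C S C'
C' → -
C' → ε
C' → ( +
C → -
S → (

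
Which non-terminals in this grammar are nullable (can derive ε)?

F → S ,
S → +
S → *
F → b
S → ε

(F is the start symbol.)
{ 'S' }

ε-productions: S → ε
So S is immediately nullable.
No further non-terminal can be added: every production for the remaining non-terminals contains a terminal or a non-nullable non-terminal.
Nullable = { 'S' }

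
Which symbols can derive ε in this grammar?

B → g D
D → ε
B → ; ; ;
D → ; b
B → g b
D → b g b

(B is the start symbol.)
A non-terminal is nullable if it can derive ε (the empty string): either it has an ε-production, or it has a production whose right-hand side consists entirely of nullable non-terminals.

ε-productions: D → ε
So D is immediately nullable.
No further non-terminal can be added: every production for the remaining non-terminals contains a terminal or a non-nullable non-terminal.
Nullable = { 'D' }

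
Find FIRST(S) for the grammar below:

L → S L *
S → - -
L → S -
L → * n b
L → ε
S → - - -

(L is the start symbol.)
{ '-' }

To compute FIRST(S), examine every production with S on the left-hand side, reading each right-hand side left to right until a non-nullable symbol is reached.

From S → - -:
  - '-' is a terminal: add '-' and stop
From S → - - -:
  - '-' is a terminal: add '-' and stop

Collecting: FIRST(S) = { '-' }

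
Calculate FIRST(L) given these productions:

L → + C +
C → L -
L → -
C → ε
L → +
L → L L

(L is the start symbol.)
{ '+', '-' }

To compute FIRST(L), examine every production with L on the left-hand side, reading each right-hand side left to right until a non-nullable symbol is reached.

From L → + C +:
  - '+' is a terminal: add '+' and stop
From L → -:
  - '-' is a terminal: add '-' and stop
From L → +:
  - '+' is a terminal: add '+' and stop
From L → L L:
  - L is the symbol being defined: contributes nothing new
    L is not nullable, so stop

Collecting: FIRST(L) = { '+', '-' }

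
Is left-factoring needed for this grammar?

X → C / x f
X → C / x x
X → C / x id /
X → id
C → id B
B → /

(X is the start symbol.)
Left-factoring is needed when two productions for the same non-terminal
share a common prefix on the right-hand side.

Productions for X:
  X → C / x f
  X → C / x x
  X → C / x id /
  X → id

Found common prefix 'C / x' in productions for X

Answer: Yes, X has productions with common prefix 'C / x'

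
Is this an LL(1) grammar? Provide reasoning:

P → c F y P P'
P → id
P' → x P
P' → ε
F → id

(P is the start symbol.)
No. Predict set conflict for P': { 'x' }

A grammar is LL(1) if for each non-terminal N with multiple productions, the predict sets of those productions are pairwise disjoint, where PREDICT(N → α) = (FIRST(α) \ {ε}) ∪ (FOLLOW(N) if α ⇒* ε).

Relevant sets:
  FOLLOW(P') = { $, 'x' }

For P:
  PREDICT(P → c F y P P') = { 'c' }
  PREDICT(P → id) = { 'id' }
For P':
  PREDICT(P' → x P) = { 'x' }
  PREDICT(P' → ε) = { $, 'x' }
F has a single production, so nothing to check there.

Conflict found: Predict set conflict for P': { 'x' }
The grammar is NOT LL(1).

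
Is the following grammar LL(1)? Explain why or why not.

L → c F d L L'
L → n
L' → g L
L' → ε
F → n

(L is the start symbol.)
Relevant sets:
  FOLLOW(L') = { $, 'g' }

For L:
  PREDICT(L → c F d L L') = { 'c' }
  PREDICT(L → n) = { 'n' }
For L':
  PREDICT(L' → g L) = { 'g' }
  PREDICT(L' → ε) = { $, 'g' }
F has a single production, so nothing to check there.

Conflict found: Predict set conflict for L': { 'g' }
The grammar is NOT LL(1).

Answer: No. Predict set conflict for L': { 'g' }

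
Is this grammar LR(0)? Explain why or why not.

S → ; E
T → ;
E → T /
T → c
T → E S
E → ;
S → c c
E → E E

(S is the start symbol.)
Augment with S' → S and build the canonical LR(0) collection (I0 = CLOSURE({[S' → . S]}), then GOTO on every symbol after a dot until no new states appear). It has 14 states:
  I0: { [S → . ; E], [S → . c c], [S' → . S] }  — shift
  I1: { [E → . ;], [E → . E E], [E → . T /], [S → ; . E], [T → . ;], [T → . E S], [T → . c] }  — shift
  I2: { [S' → S .] }  — accept
  I3: { [S → c . c] }  — shift
  I4: { [S → c c .] }  — reduce
  I5: { [E → ; .], [T → ; .] }  — 2 reduces
  I6: { [E → . ;], [E → . E E], [E → . T /], [E → E . E], [S → . ; E], [S → . c c], [S → ; E .], [T → . ;], [T → . E S], [T → . c], [T → E . S] }  — shift, reduce
  I7: { [E → T . /] }  — shift
  I8: { [T → c .] }  — reduce
  I9: { [E → T / .] }  — reduce
  I10: { [E → . ;], [E → . E E], [E → . T /], [E → ; .], [S → ; . E], [T → . ;], [T → . E S], [T → . c], [T → ; .] }  — shift, 2 reduces
  I11: { [E → . ;], [E → . E E], [E → . T /], [E → E . E], [E → E E .], [S → . ; E], [S → . c c], [T → . ;], [T → . E S], [T → . c], [T → E . S] }  — shift, reduce
  I12: { [T → E S .] }  — reduce
  I13: { [S → c . c], [T → c .] }  — shift, reduce

Conflict in state I5:
  Reduce-reduce conflict: [E → ; .] and [T → ; .]
So the grammar is NOT LR(0).

Answer: No. Reduce-reduce conflict: [E → ; .] and [T → ; .]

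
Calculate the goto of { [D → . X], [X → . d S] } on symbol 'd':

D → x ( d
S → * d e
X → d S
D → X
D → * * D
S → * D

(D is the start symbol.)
{ [S → . * D], [S → . * d e], [X → d . S] }

GOTO(I, 'd') = CLOSURE({ [A → αX.β] : [A → α.Xβ] ∈ I, X = 'd' })

Items with dot before 'd', with the dot advanced:
  [X → . d S] → [X → d . S]
Closure of the advanced items:
  [X → d . S] has the dot before S: add [S → . * d e], [S → . * D]

GOTO = { [S → . * D], [S → . * d e], [X → d . S] }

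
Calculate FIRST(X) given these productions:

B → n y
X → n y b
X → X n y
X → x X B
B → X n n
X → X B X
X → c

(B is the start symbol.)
To compute FIRST(X), examine every production with X on the left-hand side, reading each right-hand side left to right until a non-nullable symbol is reached.

From X → n y b:
  - n is a terminal: add 'n' and stop
From X → X n y:
  - X is the symbol being defined: contributes nothing new
    X is not nullable, so stop
From X → x X B:
  - x is a terminal: add 'x' and stop
From X → X B X:
  - X is the symbol being defined: contributes nothing new
    X is not nullable, so stop
From X → c:
  - c is a terminal: add 'c' and stop

Collecting: FIRST(X) = { 'c', 'n', 'x' }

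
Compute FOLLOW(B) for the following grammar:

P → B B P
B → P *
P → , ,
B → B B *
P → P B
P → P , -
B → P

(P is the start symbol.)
{ $, '*', ',' }

In P → B B P: B is followed by B P, add FIRST(B P) \ {ε} = { ',' }
In P → B B P: B is followed by P, add FIRST(P) \ {ε} = { ',' }
In B → B B *: B is followed by B '*', add FIRST(B '*') \ {ε} = { ',' }
In B → B B *: B is followed by '*', add FIRST('*') \ {ε} = { '*' }
In P → P B: B is at the end, add FOLLOW(P)

The FOLLOW sets referred to above (computed the same way, to a fixed point):
  FOLLOW(P) = { $, '*', ',' }

Taking the union: FOLLOW(B) = { $, '*', ',' }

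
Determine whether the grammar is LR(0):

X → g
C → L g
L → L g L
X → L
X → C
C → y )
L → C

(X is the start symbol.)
No. Reduce-reduce conflict: [L → C .] and [X → C .]

Augment with X' → X and build the canonical LR(0) collection (I0 = CLOSURE({[X' → . X]}), then GOTO on every symbol after a dot until no new states appear). It has 10 states:
  I0: { [C → . L g], [C → . y )], [L → . C], [L → . L g L], [X → . C], [X → . L], [X → . g], [X' → . X] }  — shift
  I1: { [L → C .], [X → C .] }  — 2 reduces
  I2: { [C → L . g], [L → L . g L], [X → L .] }  — shift, reduce
  I3: { [X' → X .] }  — accept
  I4: { [X → g .] }  — reduce
  I5: { [C → y . )] }  — shift
  I6: { [C → y ) .] }  — reduce
  I7: { [C → . L g], [C → . y )], [C → L g .], [L → . C], [L → . L g L], [L → L g . L] }  — shift, reduce
  I8: { [L → C .] }  — reduce
  I9: { [C → L . g], [L → L . g L], [L → L g L .] }  — shift, reduce

Conflict in state I1:
  Reduce-reduce conflict: [L → C .] and [X → C .]
So the grammar is NOT LR(0).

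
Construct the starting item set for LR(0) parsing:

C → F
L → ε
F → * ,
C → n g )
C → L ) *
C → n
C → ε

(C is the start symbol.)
{ [C → . F], [C → . L ) *], [C → . n g )], [C → . n], [C → .], [C' → . C], [F → . * ,], [L → .] }

First, augment the grammar with C' → C
I₀ = CLOSURE({ [C' → . C] }):
  [C' → . C] has the dot before C: add [C → . F], [C → . n g )], [C → . L ) *], [C → . n], [C → .]
  [C → . F] has the dot before F: add [F → . * ,]
  [C → . L ) *] has the dot before L: add [L → .]
No further items can be added.

I₀ = { [C → . F], [C → . L ) *], [C → . n g )], [C → . n], [C → .], [C' → . C], [F → . * ,], [L → .] }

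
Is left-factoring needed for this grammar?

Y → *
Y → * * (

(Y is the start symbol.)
Left-factoring is needed when two productions for the same non-terminal
share a common prefix on the right-hand side.

Productions for Y:
  Y → *
  Y → * * (

Found common prefix '*' in productions for Y

Answer: Yes, Y has productions with common prefix '*'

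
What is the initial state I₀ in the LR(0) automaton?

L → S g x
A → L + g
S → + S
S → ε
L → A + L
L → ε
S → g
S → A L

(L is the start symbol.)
{ [A → . L + g], [L → . A + L], [L → . S g x], [L → .], [L' → . L], [S → . + S], [S → . A L], [S → . g], [S → .] }

First, augment the grammar with L' → L
I₀ = CLOSURE({ [L' → . L] }):
  [L' → . L] has the dot before L: add [L → . S g x], [L → . A + L], [L → .]
  [L → . S g x] has the dot before S: add [S → . + S], [S → .], [S → . g], [S → . A L]
  [L → . A + L] has the dot before A: add [A → . L + g]
No further items can be added.

I₀ = { [A → . L + g], [L → . A + L], [L → . S g x], [L → .], [L' → . L], [S → . + S], [S → . A L], [S → . g], [S → .] }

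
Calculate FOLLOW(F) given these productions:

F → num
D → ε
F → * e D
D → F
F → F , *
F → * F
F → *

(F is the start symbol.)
{ $, ',' }

F is the start symbol, so $ ∈ FOLLOW(F).
In D → F: F is at the end, add FOLLOW(D)
In F → F , *: F is followed by ',' '*', add FIRST(',' '*') \ {ε} = { ',' }
In F → * F: F is at the end; this adds FOLLOW(F) to itself — nothing new

The FOLLOW sets referred to above (computed the same way, to a fixed point):
  FOLLOW(D) = { $, ',' }

Taking the union: FOLLOW(F) = { $, ',' }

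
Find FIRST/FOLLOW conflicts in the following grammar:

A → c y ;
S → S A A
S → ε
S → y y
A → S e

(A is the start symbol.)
Nullable non-terminals: S.
FIRST sets used below: FIRST(S) = { 'c', 'e', 'y', ε }, FIRST(A) = { 'c', 'e', 'y' }

S: nullable alternative(s) S → ε; FOLLOW(S) = { 'c', 'e', 'y' }
  S → S A A: FIRST \ {ε} = { 'c', 'e', 'y' } — overlaps FOLLOW(S) on { 'c', 'e', 'y' }: CONFLICT
  S → ε: FIRST \ {ε} = { } — this is the only nullable alternative, skip
  S → y y: FIRST \ {ε} = { 'y' } — overlaps FOLLOW(S) on { 'y' }: CONFLICT

A has no nullable alternative, so no FIRST/FOLLOW check is needed there.

So the grammar has 2 FIRST/FOLLOW conflicts (marked CONFLICT above).

Answer: Yes. S → S A A with FOLLOW(S) on { 'c', 'e', 'y' }; S → y y with FOLLOW(S) on { 'y' }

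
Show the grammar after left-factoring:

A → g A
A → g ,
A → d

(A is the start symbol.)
Left-factoring transforms A → αβ₁ | αβ₂ into A → αA' and A' → β₁ | β₂
(α is the longest common prefix among the alternatives). Repeat until
no nonterminal has two alternatives with a common prefix.

Round 1: A has alternatives sharing prefix 'g'. Introduce A': A → g A'
  Add: A' → A
  Add: A' → ,

No remaining common prefixes — done.

Resulting grammar:
A → g A'
A' → A
A' → ,
A → d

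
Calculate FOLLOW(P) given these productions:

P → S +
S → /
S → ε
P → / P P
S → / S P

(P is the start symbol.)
{ $, '+', '/' }

To compute FOLLOW(P), find every occurrence of P on a right-hand side N → α P β: add FIRST(β) \ {ε}, and if β is empty or nullable also add FOLLOW(N). Iterate to a fixed point.

P is the start symbol, so $ ∈ FOLLOW(P).
In P → / P P: P is followed by P, add FIRST(P) \ {ε} = { '+', '/' }
In P → / P P: P is at the end; this adds FOLLOW(P) to itself — nothing new
In S → / S P: P is at the end, add FOLLOW(S)

The FOLLOW sets referred to above (computed the same way, to a fixed point):
  FOLLOW(S) = { '+', '/' }

Taking the union: FOLLOW(P) = { $, '+', '/' }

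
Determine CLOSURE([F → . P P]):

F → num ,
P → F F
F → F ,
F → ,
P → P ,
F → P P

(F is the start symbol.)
To compute CLOSURE, for each item [A → α.Bβ] where B is a non-terminal, add [B → .γ] for all productions B → γ; repeat for the newly added items until nothing changes.

Start with: [F → . P P]
  [F → . P P] has the dot before P: add [P → . F F], [P → . P ,]
  [P → . F F] has the dot before F: add [F → . num ,], [F → . F ,], [F → . ,]
No further items can be added.

CLOSURE = { [F → . ,], [F → . F ,], [F → . P P], [F → . num ,], [P → . F F], [P → . P ,] }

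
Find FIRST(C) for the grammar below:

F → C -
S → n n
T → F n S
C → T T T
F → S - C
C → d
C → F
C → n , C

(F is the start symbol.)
{ 'd', 'n' }

FIRST sets of the other non-terminals involved (by the same procedure, iterated to a fixed point):
  FIRST(T) = { 'd', 'n' }
  FIRST(F) = { 'd', 'n' }

From C → T T T:
  - T is a non-terminal: add FIRST(T) \ {ε} = { 'd', 'n' }
    T is not nullable, so stop
From C → d:
  - d is a terminal: add 'd' and stop
From C → F:
  - F is a non-terminal: add FIRST(F) \ {ε} = { 'd', 'n' }
    F is not nullable, so stop
From C → n , C:
  - n is a terminal: add 'n' and stop

Collecting: FIRST(C) = { 'd', 'n' }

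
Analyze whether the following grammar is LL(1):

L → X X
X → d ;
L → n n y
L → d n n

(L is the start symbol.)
No. Predict set conflict for L: { 'd' }

Relevant sets:
  FIRST(X) = { 'd' }

For L:
  PREDICT(L → X X) = { 'd' }
  PREDICT(L → n n y) = { 'n' }
  PREDICT(L → d n n) = { 'd' }
X has a single production, so nothing to check there.

Conflict found: Predict set conflict for L: { 'd' }
The grammar is NOT LL(1).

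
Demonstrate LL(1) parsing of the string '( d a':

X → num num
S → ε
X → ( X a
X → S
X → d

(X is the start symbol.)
LL(1) parsing maintains a stack (initially the start symbol over $) and the input. At each step: if the stack top is a terminal, match it against the current input token; if it is a non-terminal N, replace it with the RHS of M[N, lookahead] (the unique production whose predict set contains the lookahead).

Stack is shown with the top on the left.

Stack    Input    Action
------------------------
X $      ( d a $  output X → ( X a
( X a $  ( d a $  match '('
X a $    d a $    output X → d
d a $    d a $    match 'd'
a $      a $      match 'a'
$        $        accept

The string is accepted.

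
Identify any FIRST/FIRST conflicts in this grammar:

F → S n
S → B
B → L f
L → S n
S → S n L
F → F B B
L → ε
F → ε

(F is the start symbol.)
A FIRST/FIRST conflict occurs when two productions N → α and N → β for the same non-terminal have FIRST(α) ∩ FIRST(β) ≠ ∅ (with ε ∈ FIRST of a nullable right-hand side, so two nullable alternatives also conflict).

FIRST sets of the non-terminals at (or reachable through a nullable prefix from) the front of some alternative:
  FIRST(S) = { 'f' }
  FIRST(F) = { 'f', ε }
  FIRST(B) = { 'f' }

Productions for F:
  F → S n: FIRST = { 'f' }
  F → F B B: FIRST = { 'f' }
  F → ε: FIRST = { ε }
Productions for S:
  S → B: FIRST = { 'f' }
  S → S n L: FIRST = { 'f' }
Productions for L:
  L → S n: FIRST = { 'f' }
  L → ε: FIRST = { ε }
B has only one production, so no FIRST/FIRST conflict is possible there.

Conflict for F: F → S n and F → F B B
  Overlap: { 'f' }
Conflict for S: S → B and S → S n L
  Overlap: { 'f' }

Answer: Yes. F → S n / F → F B B on { 'f' }; S → B / S → S n L on { 'f' }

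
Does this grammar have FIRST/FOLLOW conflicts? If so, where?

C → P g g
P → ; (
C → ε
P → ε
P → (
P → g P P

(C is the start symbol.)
Yes. P → ';' '(' with FOLLOW(P) on { ';' }; P → '(' with FOLLOW(P) on { '(' }; P → g P P with FOLLOW(P) on { 'g' }

Nullable non-terminals: C, P.
FIRST sets used below: FIRST(P) = { '(', ';', 'g', ε }

C: nullable alternative(s) C → ε; FOLLOW(C) = { $ }
  C → P g g: FIRST \ {ε} = { '(', ';', 'g' } — disjoint from FOLLOW(C)
  C → ε: FIRST \ {ε} = { } — this is the only nullable alternative, skip

P: nullable alternative(s) P → ε; FOLLOW(P) = { '(', ';', 'g' }
  P → ; (: FIRST \ {ε} = { ';' } — overlaps FOLLOW(P) on { ';' }: CONFLICT
  P → ε: FIRST \ {ε} = { } — this is the only nullable alternative, skip
  P → (: FIRST \ {ε} = { '(' } — overlaps FOLLOW(P) on { '(' }: CONFLICT
  P → g P P: FIRST \ {ε} = { 'g' } — overlaps FOLLOW(P) on { 'g' }: CONFLICT

So the grammar has 3 FIRST/FOLLOW conflicts (marked CONFLICT above).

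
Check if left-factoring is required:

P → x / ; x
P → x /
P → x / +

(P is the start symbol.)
Yes, P has productions with common prefix 'x /'

Left-factoring is needed when two productions for the same non-terminal
share a common prefix on the right-hand side.

Productions for P:
  P → x / ; x
  P → x /
  P → x / +

Found common prefix 'x /' in productions for P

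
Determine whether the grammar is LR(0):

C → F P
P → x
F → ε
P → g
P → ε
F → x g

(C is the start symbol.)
A grammar is LR(0) if no state in the canonical LR(0) collection has:
  - both a shift item (dot before a terminal) and a complete item (shift-reduce conflict), or
  - two or more complete items (reduce-reduce conflict; the accept item [C' → C .] counts as a complete item here).

Augment with C' → C and build the canonical LR(0) collection (I0 = CLOSURE({[C' → . C]}), then GOTO on every symbol after a dot until no new states appear). It has 8 states:
  I0: { [C → . F P], [C' → . C], [F → . x g], [F → .] }  — shift, reduce
  I1: { [C' → C .] }  — accept
  I2: { [C → F . P], [P → . g], [P → . x], [P → .] }  — shift, reduce
  I3: { [F → x . g] }  — shift
  I4: { [F → x g .] }  — reduce
  I5: { [C → F P .] }  — reduce
  I6: { [P → g .] }  — reduce
  I7: { [P → x .] }  — reduce

Conflict in state I0:
  Shift-reduce conflict between [F → .] and [F → . x g]
So the grammar is NOT LR(0).

Answer: No. Shift-reduce conflict between [F → .] and [F → . x g]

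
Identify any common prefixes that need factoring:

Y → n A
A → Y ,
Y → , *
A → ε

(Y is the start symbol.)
No, left-factoring is not needed

Left-factoring is needed when two productions for the same non-terminal
share a common prefix on the right-hand side.

Productions for Y:
  Y → n A
  Y → , *
Productions for A:
  A → Y ,
  A → ε

No common prefixes found.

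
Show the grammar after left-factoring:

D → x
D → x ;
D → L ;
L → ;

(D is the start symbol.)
D → x D'
D' → ε
D' → ;
D → L ;
L → ;

Left-factoring transforms A → αβ₁ | αβ₂ into A → αA' and A' → β₁ | β₂
(α is the longest common prefix among the alternatives). Repeat until
no nonterminal has two alternatives with a common prefix.

Round 1: D has alternatives sharing prefix 'x'. Introduce D': D → x D'
  Add: D' → ε
  Add: D' → ;

No remaining common prefixes — done.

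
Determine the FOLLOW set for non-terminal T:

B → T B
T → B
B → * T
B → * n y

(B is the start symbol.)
{ $, '*' }

In B → T B: T is followed by B, add FIRST(B) \ {ε} = { '*' }
In B → * T: T is at the end, add FOLLOW(B)

The FOLLOW sets referred to above (computed the same way, to a fixed point):
  FOLLOW(B) = { $, '*' }

Taking the union: FOLLOW(T) = { $, '*' }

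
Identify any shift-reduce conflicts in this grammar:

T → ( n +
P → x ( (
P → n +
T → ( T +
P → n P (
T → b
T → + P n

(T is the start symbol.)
A shift-reduce conflict occurs when an LR(0) state has both:
  - a complete (reduce) item [A → α .] (dot at the end), and
  - a shift item [B → β . c γ] (dot before a terminal).

Augment with T' → T and build the canonical LR(0) collection (I0 = CLOSURE({[T' → . T]}), then GOTO on every symbol after a dot until no new states appear). It has 18 states:
  I0: { [T → . ( T +], [T → . ( n +], [T → . + P n], [T → . b], [T' → . T] }  — shift
  I1: { [T → ( . T +], [T → ( . n +], [T → . ( T +], [T → . ( n +], [T → . + P n], [T → . b] }  — shift
  I2: { [P → . n +], [P → . n P (], [P → . x ( (], [T → + . P n] }  — shift
  I3: { [T' → T .] }  — accept
  I4: { [T → b .] }  — reduce
  I5: { [T → + P . n] }  — shift
  I6: { [P → . n +], [P → . n P (], [P → . x ( (], [P → n . +], [P → n . P (] }  — shift
  I7: { [P → x . ( (] }  — shift
  I8: { [P → x ( . (] }  — shift
  I9: { [P → x ( ( .] }  — reduce
  I10: { [P → n + .] }  — reduce
  I11: { [P → n P . (] }  — shift
  I12: { [P → n P ( .] }  — reduce
  I13: { [T → + P n .] }  — reduce
  I14: { [T → ( T . +] }  — shift
  I15: { [T → ( n . +] }  — shift
  I16: { [T → ( n + .] }  — reduce
  I17: { [T → ( T + .] }  — reduce

No state contains both a complete item and a shift item.

Answer: No shift-reduce conflicts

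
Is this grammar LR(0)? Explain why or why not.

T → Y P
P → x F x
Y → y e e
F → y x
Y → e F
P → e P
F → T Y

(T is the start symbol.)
Yes, the grammar is LR(0)

Augment with T' → T and build the canonical LR(0) collection (I0 = CLOSURE({[T' → . T]}), then GOTO on every symbol after a dot until no new states appear). It has 18 states:
  I0: { [T → . Y P], [T' → . T], [Y → . e F], [Y → . y e e] }  — shift
  I1: { [T' → T .] }  — accept
  I2: { [P → . e P], [P → . x F x], [T → Y . P] }  — shift
  I3: { [F → . T Y], [F → . y x], [T → . Y P], [Y → . e F], [Y → . y e e], [Y → e . F] }  — shift
  I4: { [Y → y . e e] }  — shift
  I5: { [Y → y e . e] }  — shift
  I6: { [Y → y e e .] }  — reduce
  I7: { [Y → e F .] }  — reduce
  I8: { [F → T . Y], [Y → . e F], [Y → . y e e] }  — shift
  I9: { [F → y . x], [Y → y . e e] }  — shift
  I10: { [F → y x .] }  — reduce
  I11: { [F → T Y .] }  — reduce
  I12: { [T → Y P .] }  — reduce
  I13: { [P → . e P], [P → . x F x], [P → e . P] }  — shift
  I14: { [F → . T Y], [F → . y x], [P → x . F x], [T → . Y P], [Y → . e F], [Y → . y e e] }  — shift
  I15: { [P → x F . x] }  — shift
  I16: { [P → x F x .] }  — reduce
  I17: { [P → e P .] }  — reduce

Every state is either a pure shift/goto state or contains exactly one complete item and nothing to shift — no conflicts. The grammar is LR(0).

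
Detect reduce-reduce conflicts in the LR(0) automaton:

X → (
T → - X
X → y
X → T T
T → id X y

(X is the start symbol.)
No reduce-reduce conflicts

A reduce-reduce conflict occurs when an LR(0) state has two complete items [A → α .] and [B → β .] — both call for a reduction, and with no lookahead the parser cannot choose between them.

Augment with X' → X and build the canonical LR(0) collection (I0 = CLOSURE({[X' → . X]}), then GOTO on every symbol after a dot until no new states appear). It has 11 states:
  I0: { [T → . - X], [T → . id X y], [X → . (], [X → . T T], [X → . y], [X' → . X] }  — shift
  I1: { [X → ( .] }  — reduce
  I2: { [T → - . X], [T → . - X], [T → . id X y], [X → . (], [X → . T T], [X → . y] }  — shift
  I3: { [T → . - X], [T → . id X y], [X → T . T] }  — shift
  I4: { [X' → X .] }  — accept
  I5: { [T → . - X], [T → . id X y], [T → id . X y], [X → . (], [X → . T T], [X → . y] }  — shift
  I6: { [X → y .] }  — reduce
  I7: { [T → id X . y] }  — shift
  I8: { [T → id X y .] }  — reduce
  I9: { [X → T T .] }  — reduce
  I10: { [T → - X .] }  — reduce

No state contains more than one complete item.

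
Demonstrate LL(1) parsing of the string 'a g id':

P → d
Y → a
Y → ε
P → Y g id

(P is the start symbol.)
Stack is shown with the top on the left.

Stack     Input     Action
--------------------------
P $       a g id $  output P → Y g id
Y g id $  a g id $  output Y → a
a g id $  a g id $  match 'a'
g id $    g id $    match 'g'
id $      id $      match 'id'
$         $         accept

The string is accepted.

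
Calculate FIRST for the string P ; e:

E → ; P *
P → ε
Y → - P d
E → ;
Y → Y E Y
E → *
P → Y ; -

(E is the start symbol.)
{ '-', ';' }

FIRST sets of the non-terminals involved (from the grammar, by fixed-point iteration):
  FIRST(P) = { '-', ε }

To compute FIRST(P ; e), process the symbols left to right:
Symbol P is a non-terminal. Add FIRST(P) \ {ε} = { '-' }
P is nullable (ε ∈ FIRST(P)), continue to the next symbol.
Symbol ; is a terminal. Add ';' and stop.
FIRST(P ; e) = { '-', ';' }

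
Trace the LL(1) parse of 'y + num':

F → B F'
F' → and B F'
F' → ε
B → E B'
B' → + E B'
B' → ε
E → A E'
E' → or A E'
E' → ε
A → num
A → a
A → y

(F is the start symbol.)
LL(1) parsing maintains a stack (initially the start symbol over $) and the input. At each step: if the stack top is a terminal, match it against the current input token; if it is a non-terminal N, replace it with the RHS of M[N, lookahead] (the unique production whose predict set contains the lookahead).

Stack is shown with the top on the left.

Stack           Input      Action
---------------------------------
F $             y + num $  output F → B F'
B F' $          y + num $  output B → E B'
E B' F' $       y + num $  output E → A E'
A E' B' F' $    y + num $  output A → y
y E' B' F' $    y + num $  match 'y'
E' B' F' $      + num $    output E' → ε
B' F' $         + num $    output B' → + E B'
+ E B' F' $     + num $    match '+'
E B' F' $       num $      output E → A E'
A E' B' F' $    num $      output A → num
num E' B' F' $  num $      match 'num'
E' B' F' $      $          output E' → ε
B' F' $         $          output B' → ε
F' $            $          output F' → ε
$               $          accept

The string is accepted.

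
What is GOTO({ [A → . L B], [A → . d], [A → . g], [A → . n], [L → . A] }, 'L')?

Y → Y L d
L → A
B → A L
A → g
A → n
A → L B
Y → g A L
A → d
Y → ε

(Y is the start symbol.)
GOTO(I, 'L') = CLOSURE({ [A → αX.β] : [A → α.Xβ] ∈ I, X = 'L' })

Items with dot before 'L', with the dot advanced:
  [A → . L B] → [A → L . B]
Closure of the advanced items:
  [A → L . B] has the dot before B: add [B → . A L]
  [B → . A L] has the dot before A: add [A → . g], [A → . n], [A → . L B], [A → . d]
  [A → . L B] has the dot before L: add [L → . A]

GOTO = { [A → . L B], [A → . d], [A → . g], [A → . n], [A → L . B], [B → . A L], [L → . A] }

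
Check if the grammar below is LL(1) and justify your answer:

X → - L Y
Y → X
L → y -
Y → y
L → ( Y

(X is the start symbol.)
Yes, the grammar is LL(1).

Relevant sets:
  FIRST(X) = { '-' }

For Y:
  PREDICT(Y → X) = { '-' }
  PREDICT(Y → y) = { 'y' }
For L:
  PREDICT(L → y '-') = { 'y' }
  PREDICT(L → '(' Y) = { '(' }
X has a single production, so nothing to check there.

All predict sets are disjoint. The grammar IS LL(1).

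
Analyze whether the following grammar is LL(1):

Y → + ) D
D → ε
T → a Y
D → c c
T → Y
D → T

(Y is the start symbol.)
Yes, the grammar is LL(1).

Relevant sets:
  FIRST(T) = { '+', 'a' }
  FIRST(Y) = { '+' }
  FOLLOW(D) = { $ }

For D:
  PREDICT(D → ε) = { $ }
  PREDICT(D → c c) = { 'c' }
  PREDICT(D → T) = { '+', 'a' }
For T:
  PREDICT(T → a Y) = { 'a' }
  PREDICT(T → Y) = { '+' }
Y has a single production, so nothing to check there.

All predict sets are disjoint. The grammar IS LL(1).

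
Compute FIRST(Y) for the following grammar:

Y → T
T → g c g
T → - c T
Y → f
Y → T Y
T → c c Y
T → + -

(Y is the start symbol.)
{ '+', '-', 'c', 'f', 'g' }

FIRST sets of the other non-terminals involved (by the same procedure, iterated to a fixed point):
  FIRST(T) = { '+', '-', 'c', 'g' }

From Y → T:
  - T is a non-terminal: add FIRST(T) \ {ε} = { '+', '-', 'c', 'g' }
    T is not nullable, so stop
From Y → f:
  - f is a terminal: add 'f' and stop
From Y → T Y:
  - T is a non-terminal: add FIRST(T) \ {ε} = { '+', '-', 'c', 'g' }
    T is not nullable, so stop

Collecting: FIRST(Y) = { '+', '-', 'c', 'f', 'g' }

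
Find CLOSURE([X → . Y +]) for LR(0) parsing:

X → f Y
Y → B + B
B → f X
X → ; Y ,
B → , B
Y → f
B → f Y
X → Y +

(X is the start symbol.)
To compute CLOSURE, for each item [A → α.Bβ] where B is a non-terminal, add [B → .γ] for all productions B → γ; repeat for the newly added items until nothing changes.

Start with: [X → . Y +]
  [X → . Y +] has the dot before Y: add [Y → . B + B], [Y → . f]
  [Y → . B + B] has the dot before B: add [B → . f X], [B → . , B], [B → . f Y]
No further items can be added.

CLOSURE = { [B → . , B], [B → . f X], [B → . f Y], [X → . Y +], [Y → . B + B], [Y → . f] }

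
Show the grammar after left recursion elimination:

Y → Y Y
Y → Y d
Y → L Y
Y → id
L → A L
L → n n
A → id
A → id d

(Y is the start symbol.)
Y is directly left-recursive. The standard transformation for
  A → A α₁ | ... | A α_m | β₁ | ... | β_n
is
  A  → β₁ A' | ... | β_n A'
  A' → α₁ A' | ... | α_m A' | ε

Y → L Y becomes Y → L Y Y'
Y → id becomes Y → id Y'
Y → Y Y becomes Y' → Y Y'
Y → Y d becomes Y' → d Y'
Add Y' → ε

Productions for other non-terminals are unchanged:
  L → A L
  L → n n
  A → id
  A → id d

Resulting grammar:
Y → L Y Y'
Y → id Y'
Y' → Y Y'
Y' → d Y'
Y' → ε
L → A L
L → n n
A → id
A → id d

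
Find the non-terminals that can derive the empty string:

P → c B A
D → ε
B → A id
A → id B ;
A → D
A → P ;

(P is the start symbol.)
{ 'A', 'D' }

ε-productions: D → ε
So D is immediately nullable.
A → D: every symbol on the right is nullable, so A is nullable too.
No further non-terminal can be added: every production for the remaining non-terminals contains a terminal or a non-nullable non-terminal.
Nullable = { 'A', 'D' }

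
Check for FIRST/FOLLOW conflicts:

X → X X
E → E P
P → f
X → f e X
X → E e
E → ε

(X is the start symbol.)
Nullable non-terminals: E.
FIRST sets used below: FIRST(E) = { 'f', ε }, FIRST(P) = { 'f' }

E: nullable alternative(s) E → ε; FOLLOW(E) = { 'e', 'f' }
  E → E P: FIRST \ {ε} = { 'f' } — overlaps FOLLOW(E) on { 'f' }: CONFLICT
  E → ε: FIRST \ {ε} = { } — this is the only nullable alternative, skip

P, X have no nullable alternative, so no FIRST/FOLLOW check is needed there.

So the grammar has 1 FIRST/FOLLOW conflict (marked CONFLICT above).

Answer: Yes. E → E P with FOLLOW(E) on { 'f' }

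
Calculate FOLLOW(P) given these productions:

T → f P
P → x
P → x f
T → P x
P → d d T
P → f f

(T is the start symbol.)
{ $, 'x' }

To compute FOLLOW(P), find every occurrence of P on a right-hand side N → α P β: add FIRST(β) \ {ε}, and if β is empty or nullable also add FOLLOW(N). Iterate to a fixed point.

In T → f P: P is at the end, add FOLLOW(T)
In T → P x: P is followed by x, add FIRST(x) \ {ε} = { 'x' }

The FOLLOW sets referred to above (computed the same way, to a fixed point):
  FOLLOW(T) = { $, 'x' }

Taking the union: FOLLOW(P) = { $, 'x' }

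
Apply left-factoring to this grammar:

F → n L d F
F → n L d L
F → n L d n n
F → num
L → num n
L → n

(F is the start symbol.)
F → n L d F'
F' → F
F' → L
F' → n n
F → num
L → num n
L → n

Left-factoring transforms A → αβ₁ | αβ₂ into A → αA' and A' → β₁ | β₂
(α is the longest common prefix among the alternatives). Repeat until
no nonterminal has two alternatives with a common prefix.

Round 1: F has alternatives sharing prefix 'n L d'. Introduce F': F → n L d F'
  Add: F' → F
  Add: F' → L
  Add: F' → n n

No remaining common prefixes — done.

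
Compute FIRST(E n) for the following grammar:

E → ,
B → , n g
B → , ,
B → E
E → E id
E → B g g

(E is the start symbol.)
FIRST sets of the non-terminals involved (from the grammar, by fixed-point iteration):
  FIRST(E) = { ',' }

To compute FIRST(E n), process the symbols left to right:
Symbol E is a non-terminal. Add FIRST(E) \ {ε} = { ',' }
E is not nullable (ε ∉ FIRST(E)), so stop here.
FIRST(E n) = { ',' }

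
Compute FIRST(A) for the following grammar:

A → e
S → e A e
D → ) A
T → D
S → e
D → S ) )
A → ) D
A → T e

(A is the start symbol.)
FIRST sets of the other non-terminals involved (by the same procedure, iterated to a fixed point):
  FIRST(T) = { ')', 'e' }

From A → e:
  - e is a terminal: add 'e' and stop
From A → ) D:
  - ')' is a terminal: add ')' and stop
From A → T e:
  - T is a non-terminal: add FIRST(T) \ {ε} = { ')', 'e' }
    T is not nullable, so stop

Collecting: FIRST(A) = { ')', 'e' }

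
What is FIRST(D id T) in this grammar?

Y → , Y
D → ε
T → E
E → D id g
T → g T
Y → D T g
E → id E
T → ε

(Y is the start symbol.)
{ 'id' }

FIRST sets of the non-terminals involved (from the grammar, by fixed-point iteration):
  FIRST(D) = { ε }

To compute FIRST(D id T), process the symbols left to right:
Symbol D is a non-terminal. Add FIRST(D) \ {ε} = { }
D is nullable (ε ∈ FIRST(D)), continue to the next symbol.
Symbol id is a terminal. Add 'id' and stop.
FIRST(D id T) = { 'id' }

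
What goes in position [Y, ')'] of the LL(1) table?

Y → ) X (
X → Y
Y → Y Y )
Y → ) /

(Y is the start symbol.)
To find M[Y, ')'], we find productions for Y where ')' is in the predict set (PREDICT(N → α) = (FIRST(α) \ {ε}) ∪ (FOLLOW(N) if α ⇒* ε)).

Relevant sets:
  FIRST(Y) = { ')' }

Y → ) X (: PREDICT = { ')' }
  ')' is in predict set, so this production goes in M[Y, ')']
Y → Y Y ): PREDICT = { ')' }
  ')' is in predict set, so this production goes in M[Y, ')']
Y → ) /: PREDICT = { ')' }
  ')' is in predict set, so this production goes in M[Y, ')']

M[Y, ')'] = Y → ) X (, Y → Y Y ), Y → ) /  (a multiply-defined cell — the grammar is not LL(1))

Answer: Y → ) X (, Y → Y Y ), Y → ) /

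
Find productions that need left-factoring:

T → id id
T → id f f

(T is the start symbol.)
Yes, T has productions with common prefix 'id'

Left-factoring is needed when two productions for the same non-terminal
share a common prefix on the right-hand side.

Productions for T:
  T → id id
  T → id f f

Found common prefix 'id' in productions for T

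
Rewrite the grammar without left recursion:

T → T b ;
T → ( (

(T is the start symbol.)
T is directly left-recursive. The standard transformation for
  A → A α₁ | ... | A α_m | β₁ | ... | β_n
is
  A  → β₁ A' | ... | β_n A'
  A' → α₁ A' | ... | α_m A' | ε

T → ( ( becomes T → ( ( T'
T → T b ; becomes T' → b ; T'
Add T' → ε

Resulting grammar:
T → ( ( T'
T' → b ; T'
T' → ε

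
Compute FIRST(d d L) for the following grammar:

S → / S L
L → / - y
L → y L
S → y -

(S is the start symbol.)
To compute FIRST(d d L), process the symbols left to right:
Symbol d is a terminal. Add 'd' and stop.
FIRST(d d L) = { 'd' }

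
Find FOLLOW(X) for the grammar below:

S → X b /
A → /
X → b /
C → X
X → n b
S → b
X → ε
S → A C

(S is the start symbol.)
{ $, 'b' }

In S → X b /: X is followed by b '/', add FIRST(b '/') \ {ε} = { 'b' }
In C → X: X is at the end, add FOLLOW(C)

The FOLLOW sets referred to above (computed the same way, to a fixed point):
  FOLLOW(C) = { $ }

Taking the union: FOLLOW(X) = { $, 'b' }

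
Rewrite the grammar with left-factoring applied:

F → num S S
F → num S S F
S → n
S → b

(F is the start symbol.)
F → num S S F'
F' → ε
F' → F
S → n
S → b

Left-factoring transforms A → αβ₁ | αβ₂ into A → αA' and A' → β₁ | β₂
(α is the longest common prefix among the alternatives). Repeat until
no nonterminal has two alternatives with a common prefix.

Round 1: F has alternatives sharing prefix 'num S S'. Introduce F': F → num S S F'
  Add: F' → ε
  Add: F' → F

No remaining common prefixes — done.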